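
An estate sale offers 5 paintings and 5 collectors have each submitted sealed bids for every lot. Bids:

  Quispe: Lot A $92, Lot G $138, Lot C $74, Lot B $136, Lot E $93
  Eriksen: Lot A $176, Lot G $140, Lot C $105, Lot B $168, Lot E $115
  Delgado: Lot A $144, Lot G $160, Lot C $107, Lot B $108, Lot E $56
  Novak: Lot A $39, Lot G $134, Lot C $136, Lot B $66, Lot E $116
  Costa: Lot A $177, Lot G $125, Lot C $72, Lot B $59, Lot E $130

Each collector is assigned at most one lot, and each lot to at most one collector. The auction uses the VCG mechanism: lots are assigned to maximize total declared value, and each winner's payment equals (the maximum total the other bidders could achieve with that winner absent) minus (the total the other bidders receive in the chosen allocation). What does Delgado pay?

Delgado pays $41.

Efficient allocation: Quispe→Lot B ($136), Eriksen→Lot A ($176), Delgado→Lot G ($160), Novak→Lot C ($136), Costa→Lot E ($130); total welfare W = $738.
Delgado receives Lot G at value $160, so the others get W − 160 = $578.
Without Delgado: best allocation of the remaining 4 bidders over all 5 lots is Quispe→Lot G ($138), Eriksen→Lot B ($168), Novak→Lot C ($136), Costa→Lot A ($177), total $619.
VCG payment = (others' best without Delgado) − (others' welfare with Delgado) = 619 − 578 = $41.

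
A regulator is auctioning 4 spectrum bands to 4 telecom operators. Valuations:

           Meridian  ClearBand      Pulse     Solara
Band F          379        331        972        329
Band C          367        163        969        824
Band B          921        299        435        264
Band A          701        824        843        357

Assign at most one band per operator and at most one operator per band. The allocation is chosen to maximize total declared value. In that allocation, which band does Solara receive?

Optimal: Meridian→Band B ($921M), ClearBand→Band A ($824M), Pulse→Band F ($972M), Solara→Band C ($824M) — total 921+824+972+824 = $3541M.
Swapping Solara↔Pulse (Solara→Band F $329M, Pulse→Band C $969M) loses 498.
No other one-to-one assignment exceeds $3541M.

Solara receives Band C.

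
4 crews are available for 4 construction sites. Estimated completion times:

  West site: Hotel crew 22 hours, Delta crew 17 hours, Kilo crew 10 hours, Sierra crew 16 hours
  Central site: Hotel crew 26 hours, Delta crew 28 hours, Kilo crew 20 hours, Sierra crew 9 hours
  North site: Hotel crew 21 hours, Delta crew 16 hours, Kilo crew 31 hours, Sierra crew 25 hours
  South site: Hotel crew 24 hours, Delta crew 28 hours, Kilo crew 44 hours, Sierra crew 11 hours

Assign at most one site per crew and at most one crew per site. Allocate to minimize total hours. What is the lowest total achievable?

Minimum total: 59 hours

This is the linear assignment problem.
Optimal: Hotel crew→South site (24 hours), Delta crew→North site (16 hours), Kilo crew→West site (10 hours), Sierra crew→Central site (9 hours) — total 24+16+10+9 = 59 hours.
Row-greedy (each crew in turn takes its cheapest remaining site) gives 69 hours, worse by 10.
Next-best assignment: Hotel crew→Central site, Delta crew→North site, Kilo crew→West site, Sierra crew→South site = 63 hours.
Swapping Delta crew↔Hotel crew (Delta crew→South site 28 hours, Hotel crew→North site 21 hours) adds 9.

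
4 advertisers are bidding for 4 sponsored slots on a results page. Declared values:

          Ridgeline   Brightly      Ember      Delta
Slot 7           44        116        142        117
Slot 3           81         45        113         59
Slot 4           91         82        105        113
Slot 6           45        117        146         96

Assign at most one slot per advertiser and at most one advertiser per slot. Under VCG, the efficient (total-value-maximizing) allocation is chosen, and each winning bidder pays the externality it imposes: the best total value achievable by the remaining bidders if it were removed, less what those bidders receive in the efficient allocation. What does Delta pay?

Efficient allocation: Ridgeline→Slot 3 ($81), Brightly→Slot 7 ($116), Ember→Slot 6 ($146), Delta→Slot 4 ($113); total welfare W = $456.
Delta receives Slot 4 at value $113, so the others get W − 113 = $343.
Without Delta: best allocation of the remaining 3 bidders over all 4 slots is Ridgeline→Slot 4 ($91), Brightly→Slot 7 ($116), Ember→Slot 6 ($146), total $353.
VCG payment = (others' best without Delta) − (others' welfare with Delta) = 353 − 343 = $10.

Delta pays $10.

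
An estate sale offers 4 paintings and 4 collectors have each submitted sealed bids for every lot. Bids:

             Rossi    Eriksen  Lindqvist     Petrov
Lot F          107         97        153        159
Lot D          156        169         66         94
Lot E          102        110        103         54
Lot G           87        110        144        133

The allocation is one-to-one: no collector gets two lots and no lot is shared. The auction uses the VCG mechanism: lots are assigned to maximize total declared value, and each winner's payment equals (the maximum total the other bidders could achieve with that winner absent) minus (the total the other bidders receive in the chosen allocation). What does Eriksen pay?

Efficient allocation: Rossi→Lot E ($102), Eriksen→Lot D ($169), Lindqvist→Lot G ($144), Petrov→Lot F ($159); total welfare W = $574.
Eriksen receives Lot D at value $169, so the others get W − 169 = $405.
Without Eriksen: best allocation of the remaining 3 bidders over all 4 lots is Rossi→Lot D ($156), Lindqvist→Lot G ($144), Petrov→Lot F ($159), total $459.
VCG payment = (others' best without Eriksen) − (others' welfare with Eriksen) = 459 − 405 = $54.

Eriksen pays $54.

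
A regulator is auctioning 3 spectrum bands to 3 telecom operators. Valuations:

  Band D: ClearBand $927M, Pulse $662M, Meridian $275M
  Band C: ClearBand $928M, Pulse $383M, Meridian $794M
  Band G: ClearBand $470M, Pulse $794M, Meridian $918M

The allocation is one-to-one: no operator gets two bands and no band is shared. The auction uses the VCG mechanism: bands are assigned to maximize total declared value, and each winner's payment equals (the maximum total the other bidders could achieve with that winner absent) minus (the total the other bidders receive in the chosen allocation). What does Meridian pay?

Meridian pays $1M.

Efficient allocation: ClearBand→Band D ($927M), Pulse→Band G ($794M), Meridian→Band C ($794M); total welfare W = $2515M.
Meridian receives Band C at value $794M, so the others get W − 794 = $1721M.
Without Meridian: best allocation of the remaining 2 bidders over all 3 bands is ClearBand→Band C ($928M), Pulse→Band G ($794M), total $1722M.
VCG payment = (others' best without Meridian) − (others' welfare with Meridian) = 1722 − 1721 = $1M.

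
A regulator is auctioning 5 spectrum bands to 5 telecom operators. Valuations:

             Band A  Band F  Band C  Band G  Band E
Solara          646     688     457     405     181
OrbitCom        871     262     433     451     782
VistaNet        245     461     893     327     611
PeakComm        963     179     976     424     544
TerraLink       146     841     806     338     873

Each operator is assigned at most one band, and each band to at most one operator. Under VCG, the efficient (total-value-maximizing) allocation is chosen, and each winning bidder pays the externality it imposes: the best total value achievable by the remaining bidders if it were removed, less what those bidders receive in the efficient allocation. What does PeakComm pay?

PeakComm pays $404M.

Efficient allocation: Solara→Band G ($405M), OrbitCom→Band E ($782M), VistaNet→Band C ($893M), PeakComm→Band A ($963M), TerraLink→Band F ($841M); total welfare W = $3884M.
PeakComm receives Band A at value $963M, so the others get W − 963 = $2921M.
Without PeakComm: best allocation of the remaining 4 bidders over all 5 bands is Solara→Band F ($688M), OrbitCom→Band A ($871M), VistaNet→Band C ($893M), TerraLink→Band E ($873M), total $3325M.
VCG payment = (others' best without PeakComm) − (others' welfare with PeakComm) = 3325 − 2921 = $404M.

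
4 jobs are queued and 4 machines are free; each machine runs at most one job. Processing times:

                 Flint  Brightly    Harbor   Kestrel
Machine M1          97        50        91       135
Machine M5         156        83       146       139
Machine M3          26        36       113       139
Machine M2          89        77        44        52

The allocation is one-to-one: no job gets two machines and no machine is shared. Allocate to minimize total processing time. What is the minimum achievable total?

Min total: 252 min

Optimal: Flint→Machine M3 (26 min), Brightly→Machine M5 (83 min), Harbor→Machine M1 (91 min), Kestrel→Machine M2 (52 min) — total 26+83+91+52 = 252 min.
Row-greedy (each job in turn takes its cheapest remaining machine) gives 259 min, worse by 7.
Next-best assignment: Flint→Machine M3, Brightly→Machine M1, Harbor→Machine M2, Kestrel→Machine M5 = 259 min.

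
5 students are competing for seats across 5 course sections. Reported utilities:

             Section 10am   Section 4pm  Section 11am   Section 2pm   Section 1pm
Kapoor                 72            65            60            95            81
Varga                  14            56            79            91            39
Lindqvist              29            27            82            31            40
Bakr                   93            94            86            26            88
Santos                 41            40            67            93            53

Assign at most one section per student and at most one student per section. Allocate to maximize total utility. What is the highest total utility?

Treat this as an assignment problem: match each student to one section.
Optimal: Kapoor→Section 1pm (81 points), Varga→Section 4pm (56 points), Lindqvist→Section 11am (82 points), Bakr→Section 10am (93 points), Santos→Section 2pm (93 points) — total 81+56+82+93+93 = 405 points.
Row-greedy (each student in turn takes its best remaining section) gives 349 points, worse by 56.

Max total: 405 points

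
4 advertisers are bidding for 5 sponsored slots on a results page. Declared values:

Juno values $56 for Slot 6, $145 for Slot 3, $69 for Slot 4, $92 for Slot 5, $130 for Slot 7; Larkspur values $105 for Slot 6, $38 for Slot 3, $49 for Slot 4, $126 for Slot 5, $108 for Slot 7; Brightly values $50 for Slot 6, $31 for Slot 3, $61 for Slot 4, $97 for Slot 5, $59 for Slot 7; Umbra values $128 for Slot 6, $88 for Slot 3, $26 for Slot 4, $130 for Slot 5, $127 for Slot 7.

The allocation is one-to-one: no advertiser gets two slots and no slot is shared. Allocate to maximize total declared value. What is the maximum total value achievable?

Optimal: Juno→Slot 3 ($145), Larkspur→Slot 7 ($108), Brightly→Slot 5 ($97), Umbra→Slot 6 ($128) — total 145+108+97+128 = $478.
Max-entry greedy (repeatedly take the single best remaining cell) gives $444, worse by 34.
Next-best assignment: Juno→Slot 3, Larkspur→Slot 6, Brightly→Slot 5, Umbra→Slot 7 = $474.
Swapping Brightly↔Juno (Brightly→Slot 3 $31, Juno→Slot 5 $92) loses 119.
Every other assignment is strictly worse.

Max total: $478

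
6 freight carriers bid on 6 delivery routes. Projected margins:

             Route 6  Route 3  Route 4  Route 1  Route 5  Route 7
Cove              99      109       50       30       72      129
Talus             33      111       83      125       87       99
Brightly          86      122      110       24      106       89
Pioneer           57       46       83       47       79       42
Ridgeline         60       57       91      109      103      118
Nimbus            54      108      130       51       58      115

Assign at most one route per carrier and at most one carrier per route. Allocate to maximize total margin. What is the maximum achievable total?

Treat this as an assignment problem: match each carrier to one route.
Optimal: Cove→Route 6 ($99k), Talus→Route 1 ($125k), Brightly→Route 3 ($122k), Pioneer→Route 5 ($79k), Ridgeline→Route 7 ($118k), Nimbus→Route 4 ($130k) — total 99+125+122+79+118+130 = $673k.
Column-greedy (each route in turn goes to its best remaining carrier) gives $621k, worse by 52.

Max total: $673k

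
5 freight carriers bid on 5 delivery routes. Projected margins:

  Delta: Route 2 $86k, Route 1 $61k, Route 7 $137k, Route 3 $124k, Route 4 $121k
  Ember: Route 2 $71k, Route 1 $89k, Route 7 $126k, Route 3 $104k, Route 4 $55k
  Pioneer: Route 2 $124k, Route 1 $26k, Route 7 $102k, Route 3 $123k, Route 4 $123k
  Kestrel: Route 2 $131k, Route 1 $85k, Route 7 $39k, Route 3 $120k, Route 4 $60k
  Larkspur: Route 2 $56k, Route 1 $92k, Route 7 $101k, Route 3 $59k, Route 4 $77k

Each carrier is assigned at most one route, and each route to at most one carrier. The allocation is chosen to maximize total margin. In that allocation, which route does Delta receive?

Delta receives Route 3.

Optimal: Delta→Route 3 ($124k), Ember→Route 7 ($126k), Pioneer→Route 4 ($123k), Kestrel→Route 2 ($131k), Larkspur→Route 1 ($92k) — total 124+126+123+131+92 = $596k.
Delta's own top route is Route 7 ($137k), but forcing Delta→Route 7 and reassigning the rest optimally gives only $587k — worse by 9.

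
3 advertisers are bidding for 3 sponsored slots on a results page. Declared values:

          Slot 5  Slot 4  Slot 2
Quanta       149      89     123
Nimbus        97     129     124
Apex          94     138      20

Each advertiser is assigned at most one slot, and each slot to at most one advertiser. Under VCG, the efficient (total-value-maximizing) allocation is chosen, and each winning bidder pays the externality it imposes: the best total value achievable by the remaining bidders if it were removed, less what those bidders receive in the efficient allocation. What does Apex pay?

Apex pays $5.

Efficient allocation: Quanta→Slot 5 ($149), Nimbus→Slot 2 ($124), Apex→Slot 4 ($138); total welfare W = $411.
Apex receives Slot 4 at value $138, so the others get W − 138 = $273.
Without Apex: best allocation of the remaining 2 bidders over all 3 slots is Quanta→Slot 5 ($149), Nimbus→Slot 4 ($129), total $278.
VCG payment = (others' best without Apex) − (others' welfare with Apex) = 278 − 273 = $5.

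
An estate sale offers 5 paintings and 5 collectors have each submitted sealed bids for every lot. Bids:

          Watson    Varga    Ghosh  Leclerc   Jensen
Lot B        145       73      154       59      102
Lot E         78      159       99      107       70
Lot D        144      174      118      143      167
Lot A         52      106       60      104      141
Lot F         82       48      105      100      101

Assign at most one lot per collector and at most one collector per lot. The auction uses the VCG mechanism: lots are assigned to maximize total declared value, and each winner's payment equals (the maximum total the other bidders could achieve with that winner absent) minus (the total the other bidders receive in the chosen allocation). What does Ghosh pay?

Efficient allocation: Watson→Lot D ($144), Varga→Lot E ($159), Ghosh→Lot B ($154), Leclerc→Lot F ($100), Jensen→Lot A ($141); total welfare W = $698.
Ghosh receives Lot B at value $154, so the others get W − 154 = $544.
Without Ghosh: best allocation of the remaining 4 bidders over all 5 lots is Watson→Lot B ($145), Varga→Lot E ($159), Leclerc→Lot D ($143), Jensen→Lot A ($141), total $588.
VCG payment = (others' best without Ghosh) − (others' welfare with Ghosh) = 588 − 544 = $44.

Ghosh pays $44.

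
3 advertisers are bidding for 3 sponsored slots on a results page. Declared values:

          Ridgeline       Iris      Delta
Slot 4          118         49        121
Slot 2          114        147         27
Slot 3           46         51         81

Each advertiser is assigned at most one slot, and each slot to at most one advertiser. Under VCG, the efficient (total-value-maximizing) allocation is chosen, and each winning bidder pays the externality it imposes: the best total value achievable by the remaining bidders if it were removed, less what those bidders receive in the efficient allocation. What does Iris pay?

Iris pays $36.

Efficient allocation: Ridgeline→Slot 4 ($118), Iris→Slot 2 ($147), Delta→Slot 3 ($81); total welfare W = $346.
Iris receives Slot 2 at value $147, so the others get W − 147 = $199.
Without Iris: best allocation of the remaining 2 bidders over all 3 slots is Ridgeline→Slot 2 ($114), Delta→Slot 4 ($121), total $235.
VCG payment = (others' best without Iris) − (others' welfare with Iris) = 235 − 199 = $36.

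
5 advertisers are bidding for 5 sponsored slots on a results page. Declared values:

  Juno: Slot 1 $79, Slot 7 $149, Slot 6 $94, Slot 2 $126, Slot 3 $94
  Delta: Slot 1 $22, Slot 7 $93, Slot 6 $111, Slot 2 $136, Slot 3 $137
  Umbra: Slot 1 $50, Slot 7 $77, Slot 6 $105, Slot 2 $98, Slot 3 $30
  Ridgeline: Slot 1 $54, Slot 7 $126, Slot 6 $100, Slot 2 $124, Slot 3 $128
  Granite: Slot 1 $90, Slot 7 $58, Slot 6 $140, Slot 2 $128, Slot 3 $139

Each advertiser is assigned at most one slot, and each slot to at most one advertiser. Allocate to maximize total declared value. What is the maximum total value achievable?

Optimal: Juno→Slot 7 ($149), Delta→Slot 2 ($136), Umbra→Slot 6 ($105), Ridgeline→Slot 3 ($128), Granite→Slot 1 ($90) — total 149+136+105+128+90 = $608.
Row-greedy (each advertiser in turn takes its best remaining slot) gives $605, worse by 3.
Every other assignment is strictly worse.

Maximum total: $608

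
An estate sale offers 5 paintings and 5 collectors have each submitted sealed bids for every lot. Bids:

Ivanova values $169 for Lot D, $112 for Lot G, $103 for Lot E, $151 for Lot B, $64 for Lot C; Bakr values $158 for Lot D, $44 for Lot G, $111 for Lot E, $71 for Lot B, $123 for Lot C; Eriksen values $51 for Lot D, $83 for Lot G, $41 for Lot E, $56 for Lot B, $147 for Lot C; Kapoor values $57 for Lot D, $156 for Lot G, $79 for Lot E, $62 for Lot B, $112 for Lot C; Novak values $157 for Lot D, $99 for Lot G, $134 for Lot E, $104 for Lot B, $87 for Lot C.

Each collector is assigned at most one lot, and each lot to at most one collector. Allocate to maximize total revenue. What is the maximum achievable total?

Optimal: Ivanova→Lot B ($151), Bakr→Lot D ($158), Eriksen→Lot C ($147), Kapoor→Lot G ($156), Novak→Lot E ($134) — total 151+158+147+156+134 = $746.

Maximum total: $746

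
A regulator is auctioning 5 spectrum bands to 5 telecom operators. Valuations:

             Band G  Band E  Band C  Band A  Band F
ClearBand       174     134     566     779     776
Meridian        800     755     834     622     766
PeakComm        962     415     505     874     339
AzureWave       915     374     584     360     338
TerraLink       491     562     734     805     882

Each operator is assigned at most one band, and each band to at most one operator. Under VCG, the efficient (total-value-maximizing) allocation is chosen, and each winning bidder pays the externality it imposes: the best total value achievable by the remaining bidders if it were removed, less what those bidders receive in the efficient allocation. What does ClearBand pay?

ClearBand pays $227M.

Efficient allocation: ClearBand→Band F ($776M), Meridian→Band E ($755M), PeakComm→Band A ($874M), AzureWave→Band G ($915M), TerraLink→Band C ($734M); total welfare W = $4054M.
ClearBand receives Band F at value $776M, so the others get W − 776 = $3278M.
Without ClearBand: best allocation of the remaining 4 bidders over all 5 bands is Meridian→Band C ($834M), PeakComm→Band A ($874M), AzureWave→Band G ($915M), TerraLink→Band F ($882M), total $3505M.
VCG payment = (others' best without ClearBand) − (others' welfare with ClearBand) = 3505 − 3278 = $227M.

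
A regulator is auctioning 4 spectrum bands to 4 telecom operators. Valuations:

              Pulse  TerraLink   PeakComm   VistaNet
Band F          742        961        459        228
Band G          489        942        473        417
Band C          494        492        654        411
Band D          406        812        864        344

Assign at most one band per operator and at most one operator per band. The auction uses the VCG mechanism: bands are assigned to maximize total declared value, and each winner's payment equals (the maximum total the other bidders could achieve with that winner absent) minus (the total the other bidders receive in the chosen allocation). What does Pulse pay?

Efficient allocation: Pulse→Band F ($742M), TerraLink→Band G ($942M), PeakComm→Band D ($864M), VistaNet→Band C ($411M); total welfare W = $2959M.
Pulse receives Band F at value $742M, so the others get W − 742 = $2217M.
Without Pulse: best allocation of the remaining 3 bidders over all 4 bands is TerraLink→Band F ($961M), PeakComm→Band D ($864M), VistaNet→Band G ($417M), total $2242M.
VCG payment = (others' best without Pulse) − (others' welfare with Pulse) = 2242 − 2217 = $25M.

Pulse pays $25M.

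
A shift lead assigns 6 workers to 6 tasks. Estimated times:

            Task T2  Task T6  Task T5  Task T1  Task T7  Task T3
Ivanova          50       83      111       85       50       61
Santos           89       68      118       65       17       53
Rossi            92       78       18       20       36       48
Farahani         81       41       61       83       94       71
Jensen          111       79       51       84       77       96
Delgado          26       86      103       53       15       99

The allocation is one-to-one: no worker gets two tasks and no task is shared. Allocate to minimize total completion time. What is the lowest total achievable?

This is the linear assignment problem.
Optimal: Ivanova→Task T3 (61 min), Santos→Task T7 (17 min), Rossi→Task T1 (20 min), Farahani→Task T6 (41 min), Jensen→Task T5 (51 min), Delgado→Task T2 (26 min) — total 61+17+20+41+51+26 = 216 min.
Row-greedy (each worker in turn takes its cheapest remaining task) gives 309 min, worse by 93.
Next-best assignment: Ivanova→Task T2, Santos→Task T3, Rossi→Task T1, Farahani→Task T6, Jensen→Task T5, Delgado→Task T7 = 230 min.
No other one-to-one assignment undercuts 216 min.

Minimum total: 216 min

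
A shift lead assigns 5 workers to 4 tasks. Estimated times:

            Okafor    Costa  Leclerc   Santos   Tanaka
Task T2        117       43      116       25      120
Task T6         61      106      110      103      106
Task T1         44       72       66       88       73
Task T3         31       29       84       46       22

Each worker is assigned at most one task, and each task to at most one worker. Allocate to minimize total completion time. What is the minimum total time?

Optimal: Santos→Task T2 (25 min), Okafor→Task T6 (61 min), Leclerc→Task T1 (66 min), Tanaka→Task T3 (22 min) — total 25+61+66+22 = 174 min.
Min-entry greedy (repeatedly take the single cheapest remaining cell) gives 197 min, worse by 23.
Swapping Leclerc↔Okafor (Leclerc→Task T6 110 min, Okafor→Task T1 44 min) adds 27.

Min total: 174 min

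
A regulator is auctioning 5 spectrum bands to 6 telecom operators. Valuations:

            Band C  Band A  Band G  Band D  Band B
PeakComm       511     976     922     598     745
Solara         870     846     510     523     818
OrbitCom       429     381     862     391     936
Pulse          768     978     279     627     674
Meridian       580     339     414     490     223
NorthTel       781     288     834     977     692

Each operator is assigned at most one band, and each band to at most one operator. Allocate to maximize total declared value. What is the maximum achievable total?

Optimal: Solara→Band C ($870M), Pulse→Band A ($978M), PeakComm→Band G ($922M), NorthTel→Band D ($977M), OrbitCom→Band B ($936M) — total 870+978+922+977+936 = $4683M.
Row-greedy (each operator in turn takes its best remaining band) gives $3823M, worse by 860.
Next-best assignment: Pulse→Band C, Solara→Band A, PeakComm→Band G, NorthTel→Band D, OrbitCom→Band B = $4449M.
Swapping Pulse↔Solara (Pulse→Band C $768M, Solara→Band A $846M) loses 234.
No other one-to-one assignment exceeds $4683M.

Max total: $4683M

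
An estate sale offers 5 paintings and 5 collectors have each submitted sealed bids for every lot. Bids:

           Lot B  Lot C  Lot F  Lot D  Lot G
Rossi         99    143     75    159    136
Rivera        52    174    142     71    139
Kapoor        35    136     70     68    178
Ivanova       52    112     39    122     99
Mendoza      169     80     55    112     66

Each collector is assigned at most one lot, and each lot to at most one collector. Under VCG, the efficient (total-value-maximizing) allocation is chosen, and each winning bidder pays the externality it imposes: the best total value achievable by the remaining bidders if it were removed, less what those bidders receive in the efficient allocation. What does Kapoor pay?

Kapoor pays $19.

Efficient allocation: Rossi→Lot D ($159), Rivera→Lot F ($142), Kapoor→Lot G ($178), Ivanova→Lot C ($112), Mendoza→Lot B ($169); total welfare W = $760.
Kapoor receives Lot G at value $178, so the others get W − 178 = $582.
Without Kapoor: best allocation of the remaining 4 bidders over all 5 lots is Rossi→Lot D ($159), Rivera→Lot C ($174), Ivanova→Lot G ($99), Mendoza→Lot B ($169), total $601.
VCG payment = (others' best without Kapoor) − (others' welfare with Kapoor) = 601 − 582 = $19.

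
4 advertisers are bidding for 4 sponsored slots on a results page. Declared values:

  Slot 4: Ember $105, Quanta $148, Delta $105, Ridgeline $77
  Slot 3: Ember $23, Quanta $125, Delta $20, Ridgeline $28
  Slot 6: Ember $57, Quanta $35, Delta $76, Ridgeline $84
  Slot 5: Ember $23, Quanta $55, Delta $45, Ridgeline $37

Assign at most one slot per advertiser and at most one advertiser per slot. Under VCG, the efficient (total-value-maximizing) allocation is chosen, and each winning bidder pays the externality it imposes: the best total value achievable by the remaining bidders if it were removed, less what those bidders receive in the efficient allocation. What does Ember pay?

Ember pays $60.

Efficient allocation: Ember→Slot 4 ($105), Quanta→Slot 3 ($125), Delta→Slot 5 ($45), Ridgeline→Slot 6 ($84); total welfare W = $359.
Ember receives Slot 4 at value $105, so the others get W − 105 = $254.
Without Ember: best allocation of the remaining 3 bidders over all 4 slots is Quanta→Slot 3 ($125), Delta→Slot 4 ($105), Ridgeline→Slot 6 ($84), total $314.
VCG payment = (others' best without Ember) − (others' welfare with Ember) = 314 − 254 = $60.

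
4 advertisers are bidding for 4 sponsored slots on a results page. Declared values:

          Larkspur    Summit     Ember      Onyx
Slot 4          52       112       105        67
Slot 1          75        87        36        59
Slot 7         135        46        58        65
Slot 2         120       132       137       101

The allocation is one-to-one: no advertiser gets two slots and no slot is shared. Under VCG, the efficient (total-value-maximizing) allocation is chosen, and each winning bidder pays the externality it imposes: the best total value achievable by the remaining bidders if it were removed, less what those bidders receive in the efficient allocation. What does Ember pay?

Ember pays $42.

Efficient allocation: Larkspur→Slot 7 ($135), Summit→Slot 4 ($112), Ember→Slot 2 ($137), Onyx→Slot 1 ($59); total welfare W = $443.
Ember receives Slot 2 at value $137, so the others get W − 137 = $306.
Without Ember: best allocation of the remaining 3 bidders over all 4 slots is Larkspur→Slot 7 ($135), Summit→Slot 4 ($112), Onyx→Slot 2 ($101), total $348.
VCG payment = (others' best without Ember) − (others' welfare with Ember) = 348 − 306 = $42.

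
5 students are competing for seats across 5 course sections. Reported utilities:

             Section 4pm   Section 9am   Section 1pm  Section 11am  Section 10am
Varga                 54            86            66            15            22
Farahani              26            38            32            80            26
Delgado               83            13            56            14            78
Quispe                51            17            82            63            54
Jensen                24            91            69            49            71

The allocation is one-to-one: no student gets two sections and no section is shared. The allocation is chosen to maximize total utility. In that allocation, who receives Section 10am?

Jensen receives Section 10am.

Optimal: Varga→Section 9am (86 points), Farahani→Section 11am (80 points), Delgado→Section 4pm (83 points), Quispe→Section 1pm (82 points), Jensen→Section 10am (71 points) — total 86+80+83+82+71 = 402 points.
Column-greedy (each section in turn goes to its best remaining student) gives 358 points, worse by 44.
Checked against all permutations: 402 points is optimal.
Jensen's own top section is Section 9am (91 points), but forcing Jensen→Section 9am and reassigning the rest optimally gives only 385 points — worse by 17.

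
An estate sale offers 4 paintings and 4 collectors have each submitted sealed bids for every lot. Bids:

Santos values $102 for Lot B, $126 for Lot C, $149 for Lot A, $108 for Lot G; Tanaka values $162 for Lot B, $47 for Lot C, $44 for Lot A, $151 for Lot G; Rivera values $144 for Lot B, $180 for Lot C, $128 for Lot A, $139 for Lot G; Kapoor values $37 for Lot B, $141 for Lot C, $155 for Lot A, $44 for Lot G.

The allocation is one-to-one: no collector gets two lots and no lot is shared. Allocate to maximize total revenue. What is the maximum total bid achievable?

Max total: $605

Optimal: Santos→Lot G ($108), Tanaka→Lot B ($162), Rivera→Lot C ($180), Kapoor→Lot A ($155) — total 108+162+180+155 = $605.
Row-greedy (each collector in turn takes its best remaining lot) gives $535, worse by 70.
Next-best assignment: Santos→Lot A, Tanaka→Lot B, Rivera→Lot G, Kapoor→Lot C = $591.
Swapping Rivera↔Tanaka (Rivera→Lot B $144, Tanaka→Lot C $47) loses 151.
Checked against all permutations: $605 is optimal.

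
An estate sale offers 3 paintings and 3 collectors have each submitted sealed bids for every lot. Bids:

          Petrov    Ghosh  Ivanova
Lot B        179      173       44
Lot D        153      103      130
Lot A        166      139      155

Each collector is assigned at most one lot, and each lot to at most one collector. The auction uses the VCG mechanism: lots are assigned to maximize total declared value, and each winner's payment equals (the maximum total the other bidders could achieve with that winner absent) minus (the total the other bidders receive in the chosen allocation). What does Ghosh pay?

Ghosh pays $26.

Efficient allocation: Petrov→Lot D ($153), Ghosh→Lot B ($173), Ivanova→Lot A ($155); total welfare W = $481.
Ghosh receives Lot B at value $173, so the others get W − 173 = $308.
Without Ghosh: best allocation of the remaining 2 bidders over all 3 lots is Petrov→Lot B ($179), Ivanova→Lot A ($155), total $334.
VCG payment = (others' best without Ghosh) − (others' welfare with Ghosh) = 334 − 308 = $26.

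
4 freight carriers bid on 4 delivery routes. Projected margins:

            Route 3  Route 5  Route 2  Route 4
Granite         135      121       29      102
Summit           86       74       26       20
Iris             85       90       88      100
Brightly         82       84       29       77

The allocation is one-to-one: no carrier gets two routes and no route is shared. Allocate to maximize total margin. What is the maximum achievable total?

Treat this as an assignment problem: match each carrier to one route.
Optimal: Granite→Route 3 ($135k), Summit→Route 5 ($74k), Iris→Route 2 ($88k), Brightly→Route 4 ($77k) — total 135+74+88+77 = $374k.
Column-greedy (each route in turn goes to its best remaining carrier) gives $274k, worse by 100.
Next-best assignment: Granite→Route 5, Summit→Route 3, Iris→Route 2, Brightly→Route 4 = $372k.
Swapping Granite↔Summit (Granite→Route 5 $121k, Summit→Route 3 $86k) loses 2.
Checked against all permutations: $374k is optimal.

Maximum total: $374k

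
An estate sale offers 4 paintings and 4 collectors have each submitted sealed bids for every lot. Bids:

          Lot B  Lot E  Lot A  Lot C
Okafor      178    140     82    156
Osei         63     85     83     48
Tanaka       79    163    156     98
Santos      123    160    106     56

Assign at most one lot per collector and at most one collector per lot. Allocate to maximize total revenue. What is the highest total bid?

Optimal: Okafor→Lot B ($178), Osei→Lot C ($48), Tanaka→Lot A ($156), Santos→Lot E ($160) — total 178+48+156+160 = $542.
Max-entry greedy (repeatedly take the single best remaining cell) gives $495, worse by 47.

Max total: $542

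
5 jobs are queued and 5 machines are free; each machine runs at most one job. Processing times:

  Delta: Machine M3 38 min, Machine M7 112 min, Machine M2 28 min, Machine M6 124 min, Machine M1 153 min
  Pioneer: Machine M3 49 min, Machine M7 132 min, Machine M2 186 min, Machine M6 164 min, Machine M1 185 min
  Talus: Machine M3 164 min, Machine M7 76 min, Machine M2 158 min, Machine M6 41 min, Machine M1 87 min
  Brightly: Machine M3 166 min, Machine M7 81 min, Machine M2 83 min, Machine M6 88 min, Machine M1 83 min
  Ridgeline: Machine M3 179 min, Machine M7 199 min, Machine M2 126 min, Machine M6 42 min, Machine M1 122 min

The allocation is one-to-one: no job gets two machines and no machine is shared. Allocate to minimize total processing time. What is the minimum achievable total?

Optimal: Delta→Machine M2 (28 min), Pioneer→Machine M3 (49 min), Talus→Machine M7 (76 min), Brightly→Machine M1 (83 min), Ridgeline→Machine M6 (42 min) — total 28+49+76+83+42 = 278 min.
Min-entry greedy (repeatedly take the single cheapest remaining cell) gives 321 min, worse by 43.
Next-best assignment: Delta→Machine M2, Pioneer→Machine M3, Talus→Machine M1, Brightly→Machine M7, Ridgeline→Machine M6 = 287 min.

Min total: 278 min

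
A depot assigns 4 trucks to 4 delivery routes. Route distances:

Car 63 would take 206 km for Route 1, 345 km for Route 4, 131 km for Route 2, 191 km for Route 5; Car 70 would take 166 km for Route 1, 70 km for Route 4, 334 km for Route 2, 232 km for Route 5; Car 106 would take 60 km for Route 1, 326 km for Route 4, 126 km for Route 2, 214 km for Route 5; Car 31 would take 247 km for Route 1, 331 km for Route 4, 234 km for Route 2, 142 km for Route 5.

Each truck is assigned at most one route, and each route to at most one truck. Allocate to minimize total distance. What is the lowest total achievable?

Minimum total: 403 km

Optimal: Car 63→Route 2 (131 km), Car 70→Route 4 (70 km), Car 106→Route 1 (60 km), Car 31→Route 5 (142 km) — total 131+70+60+142 = 403 km.
Checked against all permutations: 403 km is optimal.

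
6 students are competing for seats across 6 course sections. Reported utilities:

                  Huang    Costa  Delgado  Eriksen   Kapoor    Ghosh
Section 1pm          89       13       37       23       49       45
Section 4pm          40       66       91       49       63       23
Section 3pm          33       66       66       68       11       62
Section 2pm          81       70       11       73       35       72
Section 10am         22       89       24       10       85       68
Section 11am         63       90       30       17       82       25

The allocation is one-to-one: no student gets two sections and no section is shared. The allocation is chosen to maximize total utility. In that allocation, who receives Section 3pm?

Optimal: Huang→Section 1pm (89 points), Costa→Section 11am (90 points), Delgado→Section 4pm (91 points), Eriksen→Section 3pm (68 points), Kapoor→Section 10am (85 points), Ghosh→Section 2pm (72 points) — total 89+90+91+68+85+72 = 495 points.
Row-greedy (each student in turn takes its best remaining section) gives 490 points, worse by 5.
Next-best assignment: Huang→Section 1pm, Costa→Section 10am, Delgado→Section 4pm, Eriksen→Section 3pm, Kapoor→Section 11am, Ghosh→Section 2pm = 491 points.
Every other assignment is strictly worse.
Eriksen's own top section is Section 2pm (73 points), but forcing Eriksen→Section 2pm and reassigning the rest optimally gives only 490 points — worse by 5.

Eriksen receives Section 3pm.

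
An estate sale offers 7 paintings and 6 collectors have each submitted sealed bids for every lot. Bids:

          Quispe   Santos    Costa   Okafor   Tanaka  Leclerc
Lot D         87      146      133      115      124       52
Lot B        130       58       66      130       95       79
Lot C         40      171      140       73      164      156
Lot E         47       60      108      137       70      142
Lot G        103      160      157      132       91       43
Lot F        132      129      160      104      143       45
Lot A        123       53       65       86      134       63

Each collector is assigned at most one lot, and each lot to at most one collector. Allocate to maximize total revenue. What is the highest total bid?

Maximum total: $879

Optimal: Quispe→Lot A ($123), Santos→Lot G ($160), Costa→Lot F ($160), Okafor→Lot B ($130), Tanaka→Lot C ($164), Leclerc→Lot E ($142) — total 123+160+160+130+164+142 = $879.
Row-greedy (each collector in turn takes its best remaining lot) gives $810, worse by 69.
Next-best assignment: Quispe→Lot B, Santos→Lot G, Costa→Lot F, Okafor→Lot E, Tanaka→Lot A, Leclerc→Lot C = $877.
Every other assignment is strictly worse.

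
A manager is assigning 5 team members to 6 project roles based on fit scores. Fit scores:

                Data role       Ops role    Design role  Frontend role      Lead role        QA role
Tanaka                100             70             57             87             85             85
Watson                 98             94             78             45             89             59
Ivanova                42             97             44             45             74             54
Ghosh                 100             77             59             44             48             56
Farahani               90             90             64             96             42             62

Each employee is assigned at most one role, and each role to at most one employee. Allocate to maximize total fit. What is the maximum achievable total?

Optimal: Tanaka→QA role (85 pts), Watson→Lead role (89 pts), Ivanova→Ops role (97 pts), Ghosh→Data role (100 pts), Farahani→Frontend role (96 pts) — total 85+89+97+100+96 = 467 pts.
Column-greedy (each role in turn goes to its best remaining employee) gives 419 pts, worse by 48.
No other one-to-one assignment exceeds 467 pts.

Max total: 467 pts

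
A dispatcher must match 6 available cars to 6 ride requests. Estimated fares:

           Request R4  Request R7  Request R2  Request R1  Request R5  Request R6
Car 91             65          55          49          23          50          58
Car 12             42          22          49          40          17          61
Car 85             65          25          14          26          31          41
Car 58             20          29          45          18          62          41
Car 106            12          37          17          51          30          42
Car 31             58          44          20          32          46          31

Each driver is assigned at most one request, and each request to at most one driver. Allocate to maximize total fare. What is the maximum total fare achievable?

Optimal: Car 91→Request R2 ($49), Car 12→Request R6 ($61), Car 85→Request R4 ($65), Car 58→Request R5 ($62), Car 106→Request R1 ($51), Car 31→Request R7 ($44) — total 49+61+65+62+51+44 = $332.
Max-entry greedy (repeatedly take the single best remaining cell) gives $297, worse by 35.
Next-best assignment: Car 91→Request R6, Car 12→Request R2, Car 85→Request R4, Car 58→Request R5, Car 106→Request R1, Car 31→Request R7 = $329.
Swapping Car 58↔Car 106 (Car 58→Request R1 $18, Car 106→Request R5 $30) loses 65.
No other one-to-one assignment exceeds $332.

Maximum total: $332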